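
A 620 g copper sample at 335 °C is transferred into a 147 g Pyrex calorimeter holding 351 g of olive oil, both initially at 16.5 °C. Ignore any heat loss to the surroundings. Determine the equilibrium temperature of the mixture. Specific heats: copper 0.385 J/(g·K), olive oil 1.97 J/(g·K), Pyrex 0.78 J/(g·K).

T_f ≈ 89.3 °C

Net heat exchanged in the isolated system is zero:
620×0.385×(T − 335) + 351×1.97×(T − 16.5) + 147×0.78×(T − 16.5) = 0
238.7(T − 335) + 691.47(T − 16.5) + 114.66(T − 16.5) = 0
1044.8 T = 93266
T = 93266 / 1044.8 = 89.3 °C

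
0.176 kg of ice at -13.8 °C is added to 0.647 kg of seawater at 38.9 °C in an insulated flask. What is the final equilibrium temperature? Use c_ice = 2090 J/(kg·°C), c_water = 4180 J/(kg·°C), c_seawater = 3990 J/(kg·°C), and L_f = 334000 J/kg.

Energy conservation, ΣQ = 0:
warm ice to 0 °C: 0.176·2090·(0 − (-13.8)) = 5076.2; latent heat to melt: 0.176·334000 = 58784; warm the meltwater: 735.68 T; seawater cools: 0.647·3990·(T − 38.9) = 2581.5(T − 38.9)
3317.2 T = 100422 − 63860 = 36561
T ≈ 11.02 °C (positive, so assuming full melt was valid).

T_f ≈ 11.0 °C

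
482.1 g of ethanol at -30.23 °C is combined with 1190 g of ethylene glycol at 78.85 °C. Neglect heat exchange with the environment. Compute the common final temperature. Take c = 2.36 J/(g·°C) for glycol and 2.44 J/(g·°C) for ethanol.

T_f ≈ 46.6 °C

Setting the total heat transfer to zero:
1190×2.36×(T − 78.85) + 482.1×2.44×(T − (-30.23)) = 0
2808.4(T − 78.85) + 1176.3(T − (-30.23)) = 0
(2808.4 + 1176.3) T = 2808.4×78.85 + 1176.3×(-30.23)
T = 185882/3984.7 ≈ 46.65 °C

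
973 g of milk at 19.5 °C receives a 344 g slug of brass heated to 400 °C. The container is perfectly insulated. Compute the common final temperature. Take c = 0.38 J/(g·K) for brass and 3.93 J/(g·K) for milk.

T_f ≈ 32.1 °C

Heat gained plus heat lost sum to zero:
344×0.38×(T − 400) + 973×3.93×(T − 19.5) = 0
3954.6 T = 126854
T = 126854/3954.6 ≈ 32.08 °C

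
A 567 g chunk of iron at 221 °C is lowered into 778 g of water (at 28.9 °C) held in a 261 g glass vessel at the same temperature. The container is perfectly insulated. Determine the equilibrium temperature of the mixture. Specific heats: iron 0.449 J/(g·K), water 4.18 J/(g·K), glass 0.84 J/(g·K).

Energy conservation, ΣQ = 0:
567·0.449·(T − 221) + 778·4.18·(T − 28.9) + 261·0.84·(T − 28.9) = 0
254.58(T − 221) + 3252(T − 28.9) + 219.24(T − 28.9) = 0
(254.58 + 3252 + 219.24) T = 254.58·221 + 3252·28.9 + 219.24·28.9
T = 156583 / 3725.9 = 42 °C

T_f ≈ 42.0 °C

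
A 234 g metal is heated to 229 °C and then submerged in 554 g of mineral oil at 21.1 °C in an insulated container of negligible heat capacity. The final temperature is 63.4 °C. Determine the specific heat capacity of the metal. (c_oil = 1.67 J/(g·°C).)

m_s c (T_s − T_f) = m_oil c_oil (T_f − T_0):
234·c·(229 − 63.4) = 554·1.67·(63.4 − 21.1)
38750 c = 39135  ⇒  c ≈ 1.01 J/(g·°C)

c ≈ 1.01 J/(g·°C)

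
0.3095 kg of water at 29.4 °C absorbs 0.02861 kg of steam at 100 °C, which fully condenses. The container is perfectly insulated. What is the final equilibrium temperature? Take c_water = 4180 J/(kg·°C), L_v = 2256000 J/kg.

T_f ≈ 81.0 °C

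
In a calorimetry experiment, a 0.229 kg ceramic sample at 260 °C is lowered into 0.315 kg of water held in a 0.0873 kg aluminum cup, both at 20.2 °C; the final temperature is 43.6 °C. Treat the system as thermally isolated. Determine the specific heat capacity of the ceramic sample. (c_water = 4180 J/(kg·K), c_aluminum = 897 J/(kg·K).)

Let T be the final temperature. ΣQ_i = 0:
0.229·c·(43.6 − 260) + 0.315·4180·(43.6 − 20.2) + 0.0873·897·(43.6 − 20.2) = 0
-49.56 c = -32643
c = -32643/-49.56 ≈ 658.7 J/(kg·K)

c ≈ 659 J/(kg·K)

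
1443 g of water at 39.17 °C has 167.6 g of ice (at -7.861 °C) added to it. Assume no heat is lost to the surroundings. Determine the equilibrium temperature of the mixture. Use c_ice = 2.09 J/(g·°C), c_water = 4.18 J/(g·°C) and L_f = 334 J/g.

T_f ≈ 26.4 °C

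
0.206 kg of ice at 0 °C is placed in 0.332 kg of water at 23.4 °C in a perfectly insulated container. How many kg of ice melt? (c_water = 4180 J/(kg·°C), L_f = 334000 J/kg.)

Water can give up m c ΔT = 0.332·4180·23.4 = 32474 J before reaching 0 °C.
Fully melting the ice requires m_ice L_f = 0.206·334000 = 68804 J.
32474 J < 68804 J, so only part of the ice melts and the system sits at 0 °C.
m_melted·334000 = 32474  ⇒  m_melted ≈ 0.09723 kg.

m_melted ≈ 0.0972 kg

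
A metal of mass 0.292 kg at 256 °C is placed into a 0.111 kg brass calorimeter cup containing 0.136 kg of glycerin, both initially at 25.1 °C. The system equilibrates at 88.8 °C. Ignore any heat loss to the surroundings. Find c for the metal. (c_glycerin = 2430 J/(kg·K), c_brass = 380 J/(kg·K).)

c ≈ 486 J/(kg·K)

Setting the total heat transfer to zero:
0.292×c×(88.8 − 256) + 0.136×2430×(88.8 − 25.1) + 0.111×380×(88.8 − 25.1) = 0
-48.82 c = -23738
c = -23738/-48.82 ≈ 486.2 J/(kg·K)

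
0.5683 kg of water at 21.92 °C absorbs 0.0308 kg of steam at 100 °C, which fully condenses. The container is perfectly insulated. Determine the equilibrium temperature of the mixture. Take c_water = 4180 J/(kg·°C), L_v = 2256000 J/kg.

T_f ≈ 53.7 °C

Heat gained plus heat lost sum to zero:
steam→water at 100 °C releases m L_v = 0.0308×2256000 = 69485; condensate cools 100→T: 0.0308×4180×(T − 100) = 128.74(T − 100); original water: 2375.5(T − 21.92)
2504.2 T = 69485 + 12874 + 52071 = 134430
T ≈ 53.68 °C, under the boiling point, so the assumption holds.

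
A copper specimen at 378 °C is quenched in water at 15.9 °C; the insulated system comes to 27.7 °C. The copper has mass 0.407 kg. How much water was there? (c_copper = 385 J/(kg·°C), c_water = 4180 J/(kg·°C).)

m ≈ 1.11 kg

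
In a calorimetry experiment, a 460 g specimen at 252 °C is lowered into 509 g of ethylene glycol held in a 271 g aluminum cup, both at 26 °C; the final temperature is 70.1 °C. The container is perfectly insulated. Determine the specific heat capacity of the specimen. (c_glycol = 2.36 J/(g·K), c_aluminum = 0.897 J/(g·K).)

Energy conservation, ΣQ = 0:
460·c·(70.1 − 252) + 509·2.36·(70.1 − 26) + 271·0.897·(70.1 − 26) = 0
-83674 c = -63695
c = -63695/-83674 ≈ 0.7612 J/(g·K)

c ≈ 0.761 J/(g·K)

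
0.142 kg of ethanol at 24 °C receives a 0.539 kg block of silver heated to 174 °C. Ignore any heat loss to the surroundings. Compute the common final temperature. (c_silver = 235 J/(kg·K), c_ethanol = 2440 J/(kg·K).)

T_f ≈ 64.2 °C

Heat gained plus heat lost sum to zero:
0.539·235·(T − 174) + 0.142·2440·(T − 24) = 0
(126.67 + 346.48) T = 126.67·174 + 346.48·24
T = 30355 / 473.14 = 64.2 °C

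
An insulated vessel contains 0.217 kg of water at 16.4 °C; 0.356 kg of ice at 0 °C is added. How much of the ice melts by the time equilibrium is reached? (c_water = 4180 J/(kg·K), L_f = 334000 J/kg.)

m_melted ≈ 0.0445 kg

Heat available from the water dropping to 0 °C: 0.217×4180×16.4 = 14876 J.
To melt every bit of ice: 0.356×334000 = 118904 J.
14876 J < 118904 J, so only part of the ice melts and the system sits at 0 °C.
m_melt = 14876 / L_f = 0.04454 kg.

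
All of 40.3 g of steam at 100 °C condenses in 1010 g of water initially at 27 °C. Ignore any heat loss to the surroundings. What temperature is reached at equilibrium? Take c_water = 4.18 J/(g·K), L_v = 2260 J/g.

T_f ≈ 50.5 °C

Energy balance with sensible and latent terms:
latent heat released on condensation: 40.3×2260 = 91078; condensate cools 100→T: 40.3×4.18×(T − 100) = 168.45(T − 100); original water: 4221.8(T − 27)
4390.3 T = 91078 + 16845 + 113989 = 221912
T ≈ 50.55 °C, under the boiling point, so the assumption holds.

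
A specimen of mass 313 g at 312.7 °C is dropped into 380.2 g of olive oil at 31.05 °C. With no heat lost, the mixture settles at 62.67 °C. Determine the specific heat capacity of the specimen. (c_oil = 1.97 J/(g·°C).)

m_s c (T_s − T_f) = m_oil c_oil (T_f − T_0):
313×c×(312.7 − 62.67) = 380.2×1.97×(62.67 − 31.05)
78259 c = 23683  ⇒  c ≈ 0.3026 J/(g·°C)

c ≈ 0.303 J/(g·°C)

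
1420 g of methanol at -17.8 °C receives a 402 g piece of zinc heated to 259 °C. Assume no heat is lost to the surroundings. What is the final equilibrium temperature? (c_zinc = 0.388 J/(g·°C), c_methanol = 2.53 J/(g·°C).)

Heat gained plus heat lost sum to zero:
402·0.388·(T − 259) + 1420·2.53·(T − (-17.8)) = 0
155.98(T − 259) + 3592.6(T − (-17.8)) = 0
3748.6 T = -23550
T = -23550/3748.6 ≈ -6.28 °C

T_f ≈ -6.3 °C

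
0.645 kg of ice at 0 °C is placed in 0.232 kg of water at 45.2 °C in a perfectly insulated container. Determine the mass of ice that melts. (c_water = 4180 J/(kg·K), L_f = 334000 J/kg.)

m_melted ≈ 0.131 kg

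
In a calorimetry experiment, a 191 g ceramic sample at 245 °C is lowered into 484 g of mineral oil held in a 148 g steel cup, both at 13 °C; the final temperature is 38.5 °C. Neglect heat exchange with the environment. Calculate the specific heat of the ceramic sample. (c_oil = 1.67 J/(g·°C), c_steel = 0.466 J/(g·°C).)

c ≈ 0.567 J/(g·°C)

Heat gained plus heat lost sum to zero:
191×c×(38.5 − 245) + 484×1.67×(38.5 − 13) + 148×0.466×(38.5 − 13) = 0
-39442 c = -22370
c = -22370/-39442 ≈ 0.5672 J/(g·°C)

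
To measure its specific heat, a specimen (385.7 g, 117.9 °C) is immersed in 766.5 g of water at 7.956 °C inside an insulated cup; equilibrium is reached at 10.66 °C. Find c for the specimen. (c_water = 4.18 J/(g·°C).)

m_s c (T_s − T_f) = m_water c_water (T_f − T_0):
385.7×c×(117.9 − 10.66) = 766.5×4.18×(10.66 − 7.956)
41362 c = 8663.5  ⇒  c ≈ 0.2095 J/(g·°C)

c ≈ 0.209 J/(g·°C)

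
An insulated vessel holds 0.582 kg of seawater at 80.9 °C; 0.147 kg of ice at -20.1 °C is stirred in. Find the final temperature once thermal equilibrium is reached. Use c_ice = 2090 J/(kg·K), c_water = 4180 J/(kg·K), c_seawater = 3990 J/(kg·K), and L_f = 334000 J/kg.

T_f ≈ 45.2 °C

Heat gained plus heat lost sum to zero:
warm ice to 0 °C: 0.147×2090×(0 − (-20.1)) = 6175.3; latent heat to melt: 0.147×334000 = 49098; meltwater 0→T: 0.147×4180×T = 614.46 T; seawater cools: 0.582×3990×(T − 80.9) = 2322.2(T − 80.9)
2936.6 T = 187864 − 55273 = 132591
T ≈ 45.15 °C (positive, so assuming full melt was valid).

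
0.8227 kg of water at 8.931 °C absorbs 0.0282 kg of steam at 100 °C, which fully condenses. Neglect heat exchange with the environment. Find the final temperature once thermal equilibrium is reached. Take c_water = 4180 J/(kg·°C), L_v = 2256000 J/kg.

T_f ≈ 29.8 °C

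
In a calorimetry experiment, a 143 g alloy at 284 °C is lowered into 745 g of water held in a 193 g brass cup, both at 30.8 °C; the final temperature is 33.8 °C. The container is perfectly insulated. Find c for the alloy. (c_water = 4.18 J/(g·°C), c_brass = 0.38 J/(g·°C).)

c ≈ 0.267 J/(g·°C)

Net heat exchanged in the isolated system is zero:
143·c·(33.8 − 284) + 745·4.18·(33.8 − 30.8) + 193·0.38·(33.8 − 30.8) = 0
-35779 c = -9562.3
c = -9562.3/-35779 ≈ 0.2673 J/(g·°C)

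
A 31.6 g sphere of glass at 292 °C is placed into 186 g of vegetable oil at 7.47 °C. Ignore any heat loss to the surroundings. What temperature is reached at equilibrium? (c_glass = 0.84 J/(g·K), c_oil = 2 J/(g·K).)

T_f ≈ 26.4 °C

Heat lost by the glass equals heat gained by the oil:
31.6*0.84*(292 − T) = 186*2*(T − 7.47)
26.54(292 − T) = 372(T − 7.47)
398.54 T = 10530  ⇒  T ≈ 26.42 °C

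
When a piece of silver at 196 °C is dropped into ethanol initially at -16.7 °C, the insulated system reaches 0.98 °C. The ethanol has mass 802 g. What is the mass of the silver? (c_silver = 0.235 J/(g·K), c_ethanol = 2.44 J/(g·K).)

Taking heat into each body as positive, Σ m c ΔT = 0:
m·0.235·(0.98 − 196) + 802·2.44·(0.98 − (-16.7)) = 0
-45.83 m = -34598
m = -34598/-45.83 ≈ 754.9 g

m ≈ 755 g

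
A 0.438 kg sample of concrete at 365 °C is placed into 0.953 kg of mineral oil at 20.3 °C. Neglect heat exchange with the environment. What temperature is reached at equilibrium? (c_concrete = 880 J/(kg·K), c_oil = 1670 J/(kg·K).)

T_f ≈ 87.5 °C

Energy conservation, ΣQ = 0:
0.438×880×(T − 365) + 0.953×1670×(T − 20.3) = 0
385.44(T − 365) + 1591.5(T − 20.3) = 0
1977 T = 172993
T = 172993/1977 ≈ 87.51 °C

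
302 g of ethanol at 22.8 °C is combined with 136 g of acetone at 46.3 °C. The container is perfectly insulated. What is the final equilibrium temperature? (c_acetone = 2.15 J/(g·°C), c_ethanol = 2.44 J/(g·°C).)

Energy conservation, ΣQ = 0:
136*2.15*(T − 46.3) + 302*2.44*(T − 22.8) = 0
1029.3 T = 30339
T = 30339/1029.3 ≈ 29.48 °C

T_f ≈ 29.5 °C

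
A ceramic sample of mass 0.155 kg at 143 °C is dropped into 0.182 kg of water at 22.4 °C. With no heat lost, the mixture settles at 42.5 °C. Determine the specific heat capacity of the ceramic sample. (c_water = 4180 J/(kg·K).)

c ≈ 982 J/(kg·K)

Energy conservation, ΣQ = 0:
0.155×c×(42.5 − 143) + 0.182×4180×(42.5 − 22.4) = 0
-15.58 c = -15291
c = -15291/-15.58 ≈ 981.6 J/(kg·K)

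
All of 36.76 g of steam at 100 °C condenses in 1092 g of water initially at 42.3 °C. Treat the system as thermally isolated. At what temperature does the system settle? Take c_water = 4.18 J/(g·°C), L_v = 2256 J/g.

T_f ≈ 61.8 °C

Net heat exchanged in the isolated system is zero:
latent heat released on condensation: 36.76×2256 = 82931
  condensed water 100 °C→T: 153.66(T − 100)
  original water: 4564.6(T − 42.3)
4718.2 T = 82931 + 15366 + 193081 = 291377
T ≈ 61.76 °C (< 100 °C, so full condensation is consistent).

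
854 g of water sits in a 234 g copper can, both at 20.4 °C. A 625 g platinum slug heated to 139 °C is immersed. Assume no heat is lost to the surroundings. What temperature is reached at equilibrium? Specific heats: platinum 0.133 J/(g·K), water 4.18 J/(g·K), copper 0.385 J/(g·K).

T_f ≈ 23.0 °C

T_f is the heat-capacity-weighted average of the initial temperatures:
T_f = (83.12×139 + 3569.7×20.4 + 90.09×20.4) / (83.12 + 3569.7 + 90.09)
    = 86214 / 3742.9 ≈ 23.03 °C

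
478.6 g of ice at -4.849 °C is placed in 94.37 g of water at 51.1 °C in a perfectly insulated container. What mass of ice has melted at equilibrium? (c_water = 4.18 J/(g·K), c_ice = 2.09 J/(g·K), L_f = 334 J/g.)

m_melted ≈ 45.8 g

Cooling the water to 0 °C releases 94.37·4.18·51.1 = 20157 J.
Of that, 478.6·2.09·4.849 = 4850.3 J goes to bring the ice to 0 °C, leaving 15307 J.
Fully melting the ice requires m_ice L_f = 478.6·334 = 159852 J.
That's not enough to melt it all — equilibrium is at 0 °C with ice remaining.
m_melted·334 = 15307  ⇒  m_melted ≈ 45.83 g.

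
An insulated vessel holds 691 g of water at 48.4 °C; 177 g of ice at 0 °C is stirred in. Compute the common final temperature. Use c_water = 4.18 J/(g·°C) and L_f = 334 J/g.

T_f ≈ 22.2 °C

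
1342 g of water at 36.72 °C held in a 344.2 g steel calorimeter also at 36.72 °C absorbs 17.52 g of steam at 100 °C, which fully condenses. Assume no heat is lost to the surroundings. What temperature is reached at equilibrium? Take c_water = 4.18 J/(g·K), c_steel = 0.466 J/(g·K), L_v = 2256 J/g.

Setting the total heat transfer to zero:
steam→water at 100 °C releases m L_v = 17.52×2256 = 39525
  condensed water 100 °C→T: 73.23(T − 100)
  water warms: 1342×4.18×(T − 36.72) = 5609.6(T − 36.72)
  cup: 160.4(T − 36.72)
5843.2 T = 39525 + 7323.4 + 211873 = 258721
T ≈ 44.28 °C, under the boiling point, so the assumption holds.

T_f ≈ 44.3 °C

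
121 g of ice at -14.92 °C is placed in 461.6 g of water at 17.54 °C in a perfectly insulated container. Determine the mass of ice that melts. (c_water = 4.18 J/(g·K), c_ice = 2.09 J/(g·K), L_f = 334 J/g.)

m_melted ≈ 90 g

Heat available from the water dropping to 0 °C: 461.6·4.18·17.54 = 33843 J.
Of that, 121·2.09·14.92 = 3773.1 J goes to bring the ice to 0 °C, leaving 30070 J.
Melting all 121 g of ice would need 121·334 = 40414 J.
Since 30070 < 40414 J, not all the ice melts; equilibrium is at 0 °C.
m_melted·334 = 30070  ⇒  m_melted ≈ 90.03 g.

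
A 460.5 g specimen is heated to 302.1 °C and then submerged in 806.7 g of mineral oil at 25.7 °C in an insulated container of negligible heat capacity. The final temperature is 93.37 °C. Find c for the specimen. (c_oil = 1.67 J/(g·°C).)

Energy conservation, ΣQ = 0:
460.5·c·(93.37 − 302.1) + 806.7·1.67·(93.37 − 25.7) = 0
-96120 c = -91164
c = -91164/-96120 ≈ 0.9484 J/(g·°C)

c ≈ 0.948 J/(g·°C)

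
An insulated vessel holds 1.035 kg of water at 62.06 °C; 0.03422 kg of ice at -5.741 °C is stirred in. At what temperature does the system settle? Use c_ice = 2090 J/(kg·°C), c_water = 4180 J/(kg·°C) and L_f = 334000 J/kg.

Sum of m c ΔT and latent-heat terms is zero:
ice -5.741→0 °C: 0.03422×2090×5.741 = 410.6
  latent heat to melt: 0.03422×334000 = 11429
  warm the meltwater: 143.04 T
  water: 4326.3(T − 62.06)
4469.3 T = 268490 − 11840 = 256650
T ≈ 57.42 °C. Since T > 0 °C, the all-ice-melts assumption holds.

T_f ≈ 57.4 °C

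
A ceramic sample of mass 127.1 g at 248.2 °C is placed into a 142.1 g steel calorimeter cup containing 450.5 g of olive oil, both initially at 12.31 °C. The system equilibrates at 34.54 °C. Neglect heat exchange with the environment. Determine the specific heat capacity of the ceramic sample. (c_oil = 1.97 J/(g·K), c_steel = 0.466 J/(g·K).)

c ≈ 0.781 J/(g·K)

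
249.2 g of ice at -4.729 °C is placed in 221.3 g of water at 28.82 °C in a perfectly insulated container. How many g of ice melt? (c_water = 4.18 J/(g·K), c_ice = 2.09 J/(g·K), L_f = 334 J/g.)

m_melted ≈ 72.4 g

Cooling the water to 0 °C releases 221.3·4.18·28.82 = 26659 J.
Warming the ice to 0 °C takes 249.2·2.09·4.729 = 2463 J, leaving 24196 J for melting.
Melting all 249.2 g of ice would need 249.2·334 = 83233 J.
That's not enough to melt it all — equilibrium is at 0 °C with ice remaining.
m_melt = 24196 / L_f = 72.44 g.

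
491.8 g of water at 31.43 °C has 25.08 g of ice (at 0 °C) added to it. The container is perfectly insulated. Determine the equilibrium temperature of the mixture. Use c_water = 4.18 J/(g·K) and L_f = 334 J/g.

Heat gained plus heat lost sum to zero:
latent heat to melt: 25.08×334 = 8376.7
  warm the meltwater: 104.83 T
  water cools: 491.8×4.18×(T − 31.43) = 2055.7(T − 31.43)
2160.6 T = 64611 − 8376.7 = 56235
T ≈ 26.03 °C — above 0 °C, consistent with complete melting.

T_f ≈ 26.0 °C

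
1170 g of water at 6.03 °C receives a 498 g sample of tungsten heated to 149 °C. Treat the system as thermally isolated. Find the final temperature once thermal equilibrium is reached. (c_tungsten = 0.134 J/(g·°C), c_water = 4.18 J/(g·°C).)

Taking heat into each body as positive, Σ m c ΔT = 0:
498·0.134·(T − 149) + 1170·4.18·(T − 6.03) = 0
4957.3 T = 39433
T ≈ 7.95 °C

T_f ≈ 8.0 °C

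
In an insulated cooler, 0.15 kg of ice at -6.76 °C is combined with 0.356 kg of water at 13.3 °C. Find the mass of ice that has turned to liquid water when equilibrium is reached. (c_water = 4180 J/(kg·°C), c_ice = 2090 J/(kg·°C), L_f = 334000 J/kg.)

m_melted ≈ 0.0529 kg

Water can give up m c ΔT = 0.356·4180·13.3 = 19791 J before reaching 0 °C.
Warming the ice to 0 °C takes 0.15·2090·6.76 = 2119.3 J, leaving 17672 J for melting.
Melting all 0.15 kg of ice would need 0.15·334000 = 50100 J.
Since 17672 < 50100 J, not all the ice melts; equilibrium is at 0 °C.
m_melt = 17672 / L_f = 0.05291 kg.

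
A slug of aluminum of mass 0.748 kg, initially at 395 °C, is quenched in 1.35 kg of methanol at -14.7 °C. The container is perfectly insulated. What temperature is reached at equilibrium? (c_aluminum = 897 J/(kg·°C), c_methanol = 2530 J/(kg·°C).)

Heat lost by the aluminum equals heat gained by the methanol:
0.748·897·(395 − T) = 1.35·2530·(T − (-14.7))
670.96(395 − T) = 3415.5(T − (-14.7))
4086.5 T = 214820  ⇒  T ≈ 52.57 °C

T_f ≈ 52.6 °C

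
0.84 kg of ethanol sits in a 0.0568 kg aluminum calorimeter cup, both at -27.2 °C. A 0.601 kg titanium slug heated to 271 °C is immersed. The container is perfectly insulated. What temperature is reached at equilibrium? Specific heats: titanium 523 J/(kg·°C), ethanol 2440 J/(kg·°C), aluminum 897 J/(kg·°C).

T_f ≈ 11.6 °C

Setting the total heat transfer to zero:
0.601*523*(T − 271) + 0.84*2440*(T − (-27.2)) + 0.0568*897*(T − (-27.2)) = 0
2414.9 T = 28047
T = 28047 / 2414.9 = 11.6 °C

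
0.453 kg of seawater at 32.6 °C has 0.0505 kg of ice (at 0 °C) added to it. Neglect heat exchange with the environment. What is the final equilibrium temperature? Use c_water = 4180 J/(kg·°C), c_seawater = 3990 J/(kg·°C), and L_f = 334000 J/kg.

Net heat exchanged in the isolated system is zero:
fusion: m_ice L_f = 0.0505×334000 = 16867
  meltwater 0→T: 0.0505×4180×T = 211.09 T
  seawater: 1807.5(T − 32.6)
2018.6 T = 58924 − 16867 = 42057
T ≈ 20.83 °C. Since T > 0 °C, the all-ice-melts assumption holds.

T_f ≈ 20.8 °C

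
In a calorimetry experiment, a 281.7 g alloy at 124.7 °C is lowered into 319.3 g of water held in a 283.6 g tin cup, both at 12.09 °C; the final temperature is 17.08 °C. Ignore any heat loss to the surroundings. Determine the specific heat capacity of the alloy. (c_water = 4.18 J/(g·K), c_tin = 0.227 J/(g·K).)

Taking heat into each body as positive, Σ m c ΔT = 0:
281.7×c×(17.08 − 124.7) + 319.3×4.18×(17.08 − 12.09) + 283.6×0.227×(17.08 − 12.09) = 0
-30317 c = -6981.3
c = -6981.3/-30317 ≈ 0.2303 J/(g·K)

c ≈ 0.23 J/(g·K)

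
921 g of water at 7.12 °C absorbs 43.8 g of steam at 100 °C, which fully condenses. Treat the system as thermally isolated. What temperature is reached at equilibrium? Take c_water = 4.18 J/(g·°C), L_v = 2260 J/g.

Setting the total heat transfer to zero:
steam→water at 100 °C releases m L_v = 43.8·2260 = 98988
  condensed water 100 °C→T: 183.08(T − 100)
  original water: 3849.8(T − 7.12)
4032.9 T = 98988 + 18308 + 27410 = 144707
T ≈ 35.88 °C, under the boiling point, so the assumption holds.

T_f ≈ 35.9 °C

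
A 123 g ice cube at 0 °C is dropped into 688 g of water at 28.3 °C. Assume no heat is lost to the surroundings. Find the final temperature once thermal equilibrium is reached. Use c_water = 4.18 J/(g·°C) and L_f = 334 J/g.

T_f ≈ 11.9 °C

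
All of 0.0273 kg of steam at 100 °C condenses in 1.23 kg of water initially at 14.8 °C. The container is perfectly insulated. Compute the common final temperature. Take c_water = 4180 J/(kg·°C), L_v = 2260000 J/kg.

Energy balance with sensible and latent terms:
condense steam: −0.0273·2260000 = −61698
  condensed water 100 °C→T: 114.11(T − 100)
  water warms: 1.23·4180·(T − 14.8) = 5141.4(T − 14.8)
5255.5 T = 61698 + 11411 + 76093 = 149202
T ≈ 28.39 °C — below 100 °C, confirming all the steam condensed.

T_f ≈ 28.4 °C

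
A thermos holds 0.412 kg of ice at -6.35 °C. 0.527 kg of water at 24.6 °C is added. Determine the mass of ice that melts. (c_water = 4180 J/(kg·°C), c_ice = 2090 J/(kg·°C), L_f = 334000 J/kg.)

m_melted ≈ 0.146 kg

Water can give up m c ΔT = 0.527·4180·24.6 = 54190 J before reaching 0 °C.
Warming the ice to 0 °C takes 0.412·2090·6.35 = 5467.9 J, leaving 48722 J for melting.
Melting all 0.412 kg of ice would need 0.412·334000 = 137608 J.
Since 48722 < 137608 J, not all the ice melts; equilibrium is at 0 °C.
m_melted·334000 = 48722  ⇒  m_melted ≈ 0.1459 kg.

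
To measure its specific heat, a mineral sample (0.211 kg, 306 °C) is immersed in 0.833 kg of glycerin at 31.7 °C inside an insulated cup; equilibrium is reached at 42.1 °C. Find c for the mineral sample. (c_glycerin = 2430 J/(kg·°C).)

c ≈ 378 J/(kg·°C)

Setting the total heat transfer to zero:
0.211×c×(42.1 − 306) + 0.833×2430×(42.1 − 31.7) = 0
-55.68 c = -21052
c = -21052/-55.68 ≈ 378.1 J/(kg·°C)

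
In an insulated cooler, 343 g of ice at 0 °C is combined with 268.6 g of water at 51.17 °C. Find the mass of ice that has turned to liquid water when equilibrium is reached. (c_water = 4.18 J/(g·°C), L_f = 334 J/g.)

m_melted ≈ 172 g

Heat available from the water dropping to 0 °C: 268.6×4.18×51.17 = 57451 J.
Melting all 343 g of ice would need 343×334 = 114562 J.
That's not enough to melt it all — equilibrium is at 0 °C with ice remaining.
m_melted×334 = 57451  ⇒  m_melted ≈ 172 g.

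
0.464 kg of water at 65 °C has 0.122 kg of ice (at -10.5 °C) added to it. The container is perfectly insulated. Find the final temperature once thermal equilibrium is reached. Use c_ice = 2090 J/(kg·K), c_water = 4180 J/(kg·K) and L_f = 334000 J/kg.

T_f ≈ 33.7 °C

Setting the total heat transfer to zero:
ice -10.5→0 °C: 0.122×2090×10.5 = 2677.3
  fusion: m_ice L_f = 0.122×334000 = 40748
  meltwater 0→T: 0.122×4180×T = 509.96 T
  water cools: 0.464×4180×(T − 65) = 1939.5(T − 65)
2449.5 T = 126069 − 43425 = 82644
T ≈ 33.74 °C (positive, so assuming full melt was valid).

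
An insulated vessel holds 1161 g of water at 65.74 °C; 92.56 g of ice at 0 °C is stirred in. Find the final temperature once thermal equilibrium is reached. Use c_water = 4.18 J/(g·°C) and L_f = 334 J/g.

Sum of m c ΔT and latent-heat terms is zero:
melt ice: 92.56×334 = 30915; warm the meltwater: 386.9 T; water cools: 1161×4.18×(T − 65.74) = 4853(T − 65.74)
5239.9 T = 319035 − 30915 = 288120
T ≈ 54.99 °C. Since T > 0 °C, the all-ice-melts assumption holds.

T_f ≈ 55.0 °C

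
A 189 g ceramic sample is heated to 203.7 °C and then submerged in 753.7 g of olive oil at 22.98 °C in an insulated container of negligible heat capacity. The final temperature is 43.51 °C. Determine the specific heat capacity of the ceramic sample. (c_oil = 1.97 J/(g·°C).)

c ≈ 1.01 J/(g·°C)

Energy conservation, ΣQ = 0:
189×c×(43.51 − 203.7) + 753.7×1.97×(43.51 − 22.98) = 0
-30276 c = -30483
c = -30483/-30276 ≈ 1.007 J/(g·°C)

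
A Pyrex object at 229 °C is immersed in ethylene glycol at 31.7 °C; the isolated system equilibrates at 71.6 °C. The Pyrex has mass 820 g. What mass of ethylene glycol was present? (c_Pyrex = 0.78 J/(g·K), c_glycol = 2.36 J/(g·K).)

m ≈ 1070 g

Energy conservation, ΣQ = 0:
820·0.78·(71.6 − 229) + m·2.36·(71.6 − 31.7) = 0
94.16 m = 100673
m = 100673/94.16 ≈ 1069 g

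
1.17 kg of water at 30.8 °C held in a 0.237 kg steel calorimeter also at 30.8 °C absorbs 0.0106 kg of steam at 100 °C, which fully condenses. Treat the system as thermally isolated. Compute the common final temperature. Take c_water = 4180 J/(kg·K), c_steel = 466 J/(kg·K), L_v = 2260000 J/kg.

Energy balance with sensible and latent terms:
latent heat released on condensation: 0.0106×2260000 = 23956
  condensed water 100 °C→T: 44.31(T − 100)
  water warms: 1.17×4180×(T − 30.8) = 4890.6(T − 30.8)
  steel cup: 0.237×466×(T − 30.8) = 110.44(T − 30.8)
5045.3 T = 23956 + 4430.8 + 154032 = 182419
T ≈ 36.16 °C (< 100 °C, so full condensation is consistent).

T_f ≈ 36.2 °C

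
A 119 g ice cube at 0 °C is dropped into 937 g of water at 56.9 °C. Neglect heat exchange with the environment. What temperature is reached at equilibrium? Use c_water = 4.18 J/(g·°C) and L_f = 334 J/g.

T_f ≈ 41.5 °C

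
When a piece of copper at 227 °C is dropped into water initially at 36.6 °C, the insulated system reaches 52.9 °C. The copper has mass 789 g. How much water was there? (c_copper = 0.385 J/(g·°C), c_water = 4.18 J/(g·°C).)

Heat lost by the copper = heat gained by the water:
789·0.385·(227 − 52.9) = m·4.18·(52.9 − 36.6)
68.13 m = 52885  ⇒  m ≈ 776.2 g

m ≈ 776 g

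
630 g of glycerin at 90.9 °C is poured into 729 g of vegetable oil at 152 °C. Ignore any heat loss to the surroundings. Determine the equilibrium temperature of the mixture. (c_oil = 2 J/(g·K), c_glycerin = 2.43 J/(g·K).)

T_f ≈ 120.7 °C

T_f is the heat-capacity-weighted average of the initial temperatures:
T_f = (1458×152 + 1530.9×90.9) / (1458 + 1530.9)
    = 360775 / 2988.9 ≈ 120.70 °C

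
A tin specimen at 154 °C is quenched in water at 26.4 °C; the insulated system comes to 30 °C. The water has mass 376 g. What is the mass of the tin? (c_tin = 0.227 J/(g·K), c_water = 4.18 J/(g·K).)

Heat lost by the tin = heat gained by the water:
m×0.227×(154 − 30) = 376×4.18×(30 − 26.4)
28.15 m = 5658  ⇒  m ≈ 201 g

m ≈ 201 g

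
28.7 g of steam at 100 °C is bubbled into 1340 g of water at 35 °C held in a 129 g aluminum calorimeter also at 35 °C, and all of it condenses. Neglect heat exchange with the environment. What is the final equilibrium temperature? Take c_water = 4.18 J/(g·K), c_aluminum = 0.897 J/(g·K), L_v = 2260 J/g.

T_f ≈ 47.4 °C

Energy balance with sensible and latent terms:
condense steam: −28.7·2260 = −64862; condensed water 100 °C→T: 119.97(T − 100); water warms: 1340·4.18·(T − 35) = 5601.2(T − 35); aluminum cup: 129·0.897·(T − 35) = 115.71(T − 35)
5836.9 T = 64862 + 11997 + 200092 = 276951
T ≈ 47.45 °C (< 100 °C, so full condensation is consistent).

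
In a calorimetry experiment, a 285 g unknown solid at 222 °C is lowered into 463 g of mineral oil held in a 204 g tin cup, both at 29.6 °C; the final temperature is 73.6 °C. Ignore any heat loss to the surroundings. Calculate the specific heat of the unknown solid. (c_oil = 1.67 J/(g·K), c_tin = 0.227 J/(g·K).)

Taking heat into each body as positive, Σ m c ΔT = 0:
285×c×(73.6 − 222) + 463×1.67×(73.6 − 29.6) + 204×0.227×(73.6 − 29.6) = 0
-42294 c = -36059
c = -36059/-42294 ≈ 0.8526 J/(g·K)

c ≈ 0.853 J/(g·K)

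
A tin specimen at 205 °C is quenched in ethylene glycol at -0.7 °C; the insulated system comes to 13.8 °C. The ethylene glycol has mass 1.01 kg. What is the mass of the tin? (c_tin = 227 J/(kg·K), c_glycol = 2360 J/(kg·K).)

Let T be the final temperature. ΣQ_i = 0:
m·227·(13.8 − 205) + 1.01·2360·(13.8 − (-0.7)) = 0
-43402 m = -34562
m = -34562/-43402 ≈ 0.7963 kg

m ≈ 0.796 kg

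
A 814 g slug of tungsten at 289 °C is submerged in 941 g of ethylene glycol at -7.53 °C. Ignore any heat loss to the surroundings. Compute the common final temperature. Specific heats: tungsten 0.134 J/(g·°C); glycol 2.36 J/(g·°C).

T_f ≈ 6.4 °C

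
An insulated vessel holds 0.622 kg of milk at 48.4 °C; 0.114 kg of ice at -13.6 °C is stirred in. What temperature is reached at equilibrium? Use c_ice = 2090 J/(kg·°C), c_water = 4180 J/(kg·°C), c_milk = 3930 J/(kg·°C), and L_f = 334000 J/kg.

T_f ≈ 26.4 °C

Heat gained plus heat lost sum to zero:
ice -13.6→0 °C: 0.114·2090·13.6 = 3240.3
  fusion: m_ice L_f = 0.114·334000 = 38076
  meltwater 0→T: 0.114·4180·T = 476.52 T
  milk cools: 0.622·3930·(T − 48.4) = 2444.5(T − 48.4)
2921 T = 118312 − 41316 = 76996
T ≈ 26.36 °C (positive, so assuming full melt was valid).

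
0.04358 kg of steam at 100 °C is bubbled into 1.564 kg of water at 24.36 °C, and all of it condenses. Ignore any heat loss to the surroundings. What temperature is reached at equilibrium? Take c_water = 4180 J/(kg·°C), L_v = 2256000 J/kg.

T_f ≈ 41.0 °C

Energy conservation, ΣQ = 0:
latent heat released on condensation: 0.04358·2256000 = 98316; condensed water 100 °C→T: 182.16(T − 100); water warms: 1.564·4180·(T − 24.36) = 6537.5(T − 24.36)
6719.7 T = 98316 + 18216 + 159254 = 275787
T ≈ 41.04 °C — below 100 °C, confirming all the steam condensed.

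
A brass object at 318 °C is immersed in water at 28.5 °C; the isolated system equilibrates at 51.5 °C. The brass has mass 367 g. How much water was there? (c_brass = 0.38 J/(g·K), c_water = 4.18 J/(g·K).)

m ≈ 387 g

Heat lost by the brass = heat gained by the water:
367×0.38×(318 − 51.5) = m×4.18×(51.5 − 28.5)
96.14 m = 37166  ⇒  m ≈ 386.6 g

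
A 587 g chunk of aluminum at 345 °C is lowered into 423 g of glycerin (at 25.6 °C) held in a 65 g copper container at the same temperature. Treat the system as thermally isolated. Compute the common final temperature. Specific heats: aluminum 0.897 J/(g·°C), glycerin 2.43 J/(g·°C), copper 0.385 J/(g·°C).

T_f is the heat-capacity-weighted average of the initial temperatures:
T_f = (526.54×345 + 1027.9×25.6 + 25.03×25.6) / (526.54 + 1027.9 + 25.03)
    = 208611 / 1579.5 ≈ 132.08 °C

T_f ≈ 132.1 °C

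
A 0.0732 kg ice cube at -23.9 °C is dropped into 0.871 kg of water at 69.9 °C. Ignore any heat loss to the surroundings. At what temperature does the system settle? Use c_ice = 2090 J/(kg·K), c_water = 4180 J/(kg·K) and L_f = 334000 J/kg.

Let T be the final temperature. ΣQ_i = 0:
warm ice to 0 °C: 0.0732·2090·(0 − (-23.9)) = 3656.4
  latent heat to melt: 0.0732·334000 = 24449
  meltwater 0→T: 0.0732·4180·T = 305.98 T
  water: 3640.8(T − 69.9)
3946.8 T = 254491 − 28105 = 226385
T ≈ 57.36 °C — above 0 °C, consistent with complete melting.

T_f ≈ 57.4 °C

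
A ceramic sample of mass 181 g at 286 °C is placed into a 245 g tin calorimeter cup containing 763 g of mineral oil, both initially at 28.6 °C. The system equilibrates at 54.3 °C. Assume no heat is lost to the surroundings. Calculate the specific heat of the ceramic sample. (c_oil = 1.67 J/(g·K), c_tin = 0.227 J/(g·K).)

Taking heat into each body as positive, Σ m c ΔT = 0:
181·c·(54.3 − 286) + 763·1.67·(54.3 − 28.6) + 245·0.227·(54.3 − 28.6) = 0
-41938 c = -34177
c = -34177/-41938 ≈ 0.8149 J/(g·K)

c ≈ 0.815 J/(g·K)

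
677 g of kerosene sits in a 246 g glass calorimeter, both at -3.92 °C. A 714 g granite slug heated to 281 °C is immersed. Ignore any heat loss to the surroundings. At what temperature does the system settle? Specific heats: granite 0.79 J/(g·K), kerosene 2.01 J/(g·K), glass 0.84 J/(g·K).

Setting the total heat transfer to zero:
714*0.79*(T − 281) + 677*2.01*(T − (-3.92)) + 246*0.84*(T − (-3.92)) = 0
564.06(T − 281) + 1360.8(T − (-3.92)) + 206.64(T − (-3.92)) = 0
2131.5 T = 152357
T = 152357 / 2131.5 = 71.5 °C

T_f ≈ 71.5 °C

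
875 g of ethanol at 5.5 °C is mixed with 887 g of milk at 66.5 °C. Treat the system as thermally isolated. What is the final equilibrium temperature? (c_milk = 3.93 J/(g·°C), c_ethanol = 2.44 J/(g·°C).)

Conservation of energy gives ΣQ = 0:
887×3.93×(T − 66.5) + 875×2.44×(T − 5.5) = 0
(3485.9 + 2135) T = 3485.9×66.5 + 2135×5.5
T = 243556/5620.9 ≈ 43.33 °C

T_f ≈ 43.3 °C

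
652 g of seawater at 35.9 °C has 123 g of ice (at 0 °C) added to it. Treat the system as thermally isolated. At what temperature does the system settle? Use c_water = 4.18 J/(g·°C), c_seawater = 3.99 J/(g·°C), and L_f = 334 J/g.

T_f ≈ 16.8 °C

Energy conservation, ΣQ = 0:
latent heat to melt: 123·334 = 41082; meltwater 0→T: 123·4.18·T = 514.14 T; seawater cools: 652·3.99·(T − 35.9) = 2601.5(T − 35.9)
3115.6 T = 93393 − 41082 = 52311
T ≈ 16.79 °C (positive, so assuming full melt was valid).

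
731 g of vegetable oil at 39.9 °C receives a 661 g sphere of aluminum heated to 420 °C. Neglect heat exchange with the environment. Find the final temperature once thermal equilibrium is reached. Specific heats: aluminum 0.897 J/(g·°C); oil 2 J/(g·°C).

T_f ≈ 149.6 °C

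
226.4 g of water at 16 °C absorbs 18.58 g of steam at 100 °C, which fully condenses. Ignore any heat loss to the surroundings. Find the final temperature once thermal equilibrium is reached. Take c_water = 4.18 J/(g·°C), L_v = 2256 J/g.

T_f ≈ 63.3 °C

Sum of m c ΔT and latent-heat terms is zero:
latent heat released on condensation: 18.58·2256 = 41916; condensate cools 100→T: 18.58·4.18·(T − 100) = 77.66(T − 100); water warms: 226.4·4.18·(T − 16) = 946.35(T − 16)
1024 T = 41916 + 7766.4 + 15142 = 64825
T ≈ 63.30 °C, under the boiling point, so the assumption holds.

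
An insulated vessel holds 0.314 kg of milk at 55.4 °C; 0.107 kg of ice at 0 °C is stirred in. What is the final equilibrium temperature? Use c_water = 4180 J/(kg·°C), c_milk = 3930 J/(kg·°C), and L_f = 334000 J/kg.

T_f ≈ 19.4 °C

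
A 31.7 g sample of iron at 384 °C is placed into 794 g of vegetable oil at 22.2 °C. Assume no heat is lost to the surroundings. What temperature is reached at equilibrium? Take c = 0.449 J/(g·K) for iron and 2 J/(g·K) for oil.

T_f ≈ 25.4 °C

T_f is the heat-capacity-weighted average of the initial temperatures:
T_f = (14.23·384 + 1588·22.2) / (14.23 + 1588)
    = 40719 / 1602.2 ≈ 25.41 °C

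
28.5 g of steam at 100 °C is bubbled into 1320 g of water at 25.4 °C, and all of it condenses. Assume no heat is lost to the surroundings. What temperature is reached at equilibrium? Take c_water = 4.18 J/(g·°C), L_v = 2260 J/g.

Net heat exchanged in the isolated system is zero:
latent heat released on condensation: 28.5×2260 = 64410
  condensed water 100 °C→T: 119.13(T − 100)
  water warms: 1320×4.18×(T − 25.4) = 5517.6(T − 25.4)
5636.7 T = 64410 + 11913 + 140147 = 216470
T ≈ 38.40 °C — below 100 °C, confirming all the steam condensed.

T_f ≈ 38.4 °C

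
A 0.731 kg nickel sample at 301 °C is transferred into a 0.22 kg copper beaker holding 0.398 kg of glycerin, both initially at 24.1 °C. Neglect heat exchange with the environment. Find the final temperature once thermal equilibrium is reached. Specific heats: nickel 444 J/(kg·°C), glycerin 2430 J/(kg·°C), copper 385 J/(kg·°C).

T_f ≈ 89.4 °C

Taking heat into each body as positive, Σ m c ΔT = 0:
0.731×444×(T − 301) + 0.398×2430×(T − 24.1) + 0.22×385×(T − 24.1) = 0
1376.4 T = 123043
T ≈ 89.39 °C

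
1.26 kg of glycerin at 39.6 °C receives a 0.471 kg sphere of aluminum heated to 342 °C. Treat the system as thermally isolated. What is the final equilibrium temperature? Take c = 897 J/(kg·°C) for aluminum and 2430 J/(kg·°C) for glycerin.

T_f ≈ 76.3 °C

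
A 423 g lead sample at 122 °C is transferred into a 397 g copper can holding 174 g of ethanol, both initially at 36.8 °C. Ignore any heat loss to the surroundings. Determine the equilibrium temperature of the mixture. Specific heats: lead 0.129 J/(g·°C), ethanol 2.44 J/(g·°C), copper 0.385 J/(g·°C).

T_f ≈ 44.2 °C

Energy conservation, ΣQ = 0:
423×0.129×(T − 122) + 174×2.44×(T − 36.8) + 397×0.385×(T − 36.8) = 0
631.97 T = 27906
T ≈ 44.16 °C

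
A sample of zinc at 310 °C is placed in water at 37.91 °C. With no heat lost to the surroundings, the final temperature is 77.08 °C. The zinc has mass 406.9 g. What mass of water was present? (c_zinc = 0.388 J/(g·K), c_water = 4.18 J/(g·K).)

Heat gained plus heat lost sum to zero:
406.9·0.388·(77.08 − 310) + m·4.18·(77.08 − 37.91) = 0
163.73 m = 36773
m = 36773/163.73 ≈ 224.6 g

m ≈ 225 g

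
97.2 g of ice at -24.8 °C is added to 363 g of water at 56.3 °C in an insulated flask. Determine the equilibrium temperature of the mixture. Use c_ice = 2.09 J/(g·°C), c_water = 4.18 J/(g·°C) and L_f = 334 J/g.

Taking heat into each body as positive, Σ m c ΔT = 0:
ice -24.8→0 °C: 97.2×2.09×24.8 = 5038.1; latent heat to melt: 97.2×334 = 32465; warm the meltwater: 406.3 T; water: 1517.3(T − 56.3)
1923.6 T = 85426 − 37503 = 47923
T ≈ 24.91 °C (positive, so assuming full melt was valid).

T_f ≈ 24.9 °C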